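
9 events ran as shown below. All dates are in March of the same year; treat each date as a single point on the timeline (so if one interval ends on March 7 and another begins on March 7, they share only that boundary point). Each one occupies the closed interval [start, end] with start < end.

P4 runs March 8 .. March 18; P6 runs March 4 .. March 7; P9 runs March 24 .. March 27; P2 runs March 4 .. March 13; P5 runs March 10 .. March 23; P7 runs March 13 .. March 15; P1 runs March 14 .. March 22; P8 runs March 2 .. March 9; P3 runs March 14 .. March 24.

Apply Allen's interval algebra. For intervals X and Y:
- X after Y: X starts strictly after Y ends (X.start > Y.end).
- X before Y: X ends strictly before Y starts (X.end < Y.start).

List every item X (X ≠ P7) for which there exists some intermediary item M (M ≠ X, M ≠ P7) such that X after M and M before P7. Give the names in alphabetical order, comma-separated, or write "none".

P1, P3, P4, P5, P9

Target P7 = [March 13, March 15].
Intermediaries M with M before P7: P6, P8.
Via P6 — items with X after P6: P1, P3, P4, P5, P9.
Via P8 — items with X after P8: P1, P3, P5, P9.
Union: P1, P3, P4, P5, P9.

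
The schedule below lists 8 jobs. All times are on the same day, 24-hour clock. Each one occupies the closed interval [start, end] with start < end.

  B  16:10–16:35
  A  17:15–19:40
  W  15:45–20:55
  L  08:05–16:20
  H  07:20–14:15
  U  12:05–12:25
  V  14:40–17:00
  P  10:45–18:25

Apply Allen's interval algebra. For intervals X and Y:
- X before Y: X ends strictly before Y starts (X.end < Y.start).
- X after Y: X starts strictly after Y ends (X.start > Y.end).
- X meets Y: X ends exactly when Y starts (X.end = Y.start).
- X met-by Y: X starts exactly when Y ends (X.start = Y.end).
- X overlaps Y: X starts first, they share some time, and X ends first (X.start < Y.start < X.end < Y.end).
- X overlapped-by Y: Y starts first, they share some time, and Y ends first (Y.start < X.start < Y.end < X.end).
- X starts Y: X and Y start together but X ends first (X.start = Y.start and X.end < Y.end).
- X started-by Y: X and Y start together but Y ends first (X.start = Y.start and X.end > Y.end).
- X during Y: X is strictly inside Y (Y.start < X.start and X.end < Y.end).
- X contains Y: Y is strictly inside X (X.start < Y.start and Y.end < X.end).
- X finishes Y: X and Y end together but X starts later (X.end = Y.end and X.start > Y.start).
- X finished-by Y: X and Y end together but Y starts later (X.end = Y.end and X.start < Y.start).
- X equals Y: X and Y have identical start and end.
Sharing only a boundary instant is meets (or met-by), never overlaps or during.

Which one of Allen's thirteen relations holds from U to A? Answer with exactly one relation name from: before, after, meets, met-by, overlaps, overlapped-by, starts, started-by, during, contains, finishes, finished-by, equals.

before

U = [12:05, 12:25]; A = [17:15, 19:40].
Compare endpoints: U.start < A.start, U.start < A.end, U.end < A.start, U.end < A.end.
That pattern is 'before'.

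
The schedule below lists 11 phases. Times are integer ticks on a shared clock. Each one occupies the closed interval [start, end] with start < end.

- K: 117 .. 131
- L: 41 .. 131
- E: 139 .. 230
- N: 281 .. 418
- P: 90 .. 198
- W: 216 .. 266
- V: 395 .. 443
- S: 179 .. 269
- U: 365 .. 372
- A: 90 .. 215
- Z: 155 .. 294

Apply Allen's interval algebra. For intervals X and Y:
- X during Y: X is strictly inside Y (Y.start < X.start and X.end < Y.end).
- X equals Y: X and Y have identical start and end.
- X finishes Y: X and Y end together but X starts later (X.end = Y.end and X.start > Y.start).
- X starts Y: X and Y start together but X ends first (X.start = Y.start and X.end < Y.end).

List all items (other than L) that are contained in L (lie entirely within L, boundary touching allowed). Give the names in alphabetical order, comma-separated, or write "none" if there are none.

K

Target L = [41, 131].
A [90, 215] → overlapped-by → no.
E [139, 230] → after → no.
K [117, 131] → finishes → yes.
N [281, 418] → after → no.
P [90, 198] → overlapped-by → no.
S [179, 269] → after → no.
U [365, 372] → after → no.
V [395, 443] → after → no.
W [216, 266] → after → no.
Z [155, 294] → after → no.
Result: K.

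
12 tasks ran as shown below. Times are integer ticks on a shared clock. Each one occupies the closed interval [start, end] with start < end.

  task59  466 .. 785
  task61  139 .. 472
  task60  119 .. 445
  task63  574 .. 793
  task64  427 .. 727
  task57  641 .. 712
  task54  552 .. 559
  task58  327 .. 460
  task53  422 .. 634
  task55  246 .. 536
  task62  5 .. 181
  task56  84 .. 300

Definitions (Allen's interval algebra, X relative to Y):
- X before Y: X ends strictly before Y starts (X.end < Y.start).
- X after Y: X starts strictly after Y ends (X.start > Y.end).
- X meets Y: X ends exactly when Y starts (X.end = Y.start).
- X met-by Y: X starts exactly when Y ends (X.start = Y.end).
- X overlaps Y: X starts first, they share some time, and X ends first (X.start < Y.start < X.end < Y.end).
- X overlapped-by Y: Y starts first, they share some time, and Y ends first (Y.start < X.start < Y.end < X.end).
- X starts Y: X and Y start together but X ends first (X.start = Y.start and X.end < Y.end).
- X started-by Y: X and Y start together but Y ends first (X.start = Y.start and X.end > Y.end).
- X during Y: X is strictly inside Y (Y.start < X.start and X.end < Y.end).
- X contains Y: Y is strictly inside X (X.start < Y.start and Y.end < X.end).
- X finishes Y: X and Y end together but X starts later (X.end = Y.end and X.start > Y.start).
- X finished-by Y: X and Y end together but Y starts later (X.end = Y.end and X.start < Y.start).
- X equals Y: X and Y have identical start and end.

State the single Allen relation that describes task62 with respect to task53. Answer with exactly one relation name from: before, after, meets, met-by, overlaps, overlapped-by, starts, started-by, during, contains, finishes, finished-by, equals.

before

task62 = [5, 181]; task53 = [422, 634].
Compare endpoints: task62.start < task53.start, task62.start < task53.end, task62.end < task53.start, task62.end < task53.end.
That pattern is 'before'.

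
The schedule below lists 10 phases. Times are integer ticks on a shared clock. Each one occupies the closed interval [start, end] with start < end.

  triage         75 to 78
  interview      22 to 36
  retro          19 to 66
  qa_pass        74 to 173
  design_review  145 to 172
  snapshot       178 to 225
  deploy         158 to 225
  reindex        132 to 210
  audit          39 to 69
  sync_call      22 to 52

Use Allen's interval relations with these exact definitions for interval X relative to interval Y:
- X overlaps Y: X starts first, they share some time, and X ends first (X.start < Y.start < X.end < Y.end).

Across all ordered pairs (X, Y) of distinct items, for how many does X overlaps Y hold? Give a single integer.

7

Checking all 90 ordered pairs for relation 'overlaps'; matching pairs in alphabetical order:
(design_review, deploy): design_review overlaps deploy ✓
(qa_pass, deploy): qa_pass overlaps deploy ✓
(qa_pass, reindex): qa_pass overlaps reindex ✓
(reindex, deploy): reindex overlaps deploy ✓
(reindex, snapshot): reindex overlaps snapshot ✓
(retro, audit): retro overlaps audit ✓
(sync_call, audit): sync_call overlaps audit ✓
Count: 7.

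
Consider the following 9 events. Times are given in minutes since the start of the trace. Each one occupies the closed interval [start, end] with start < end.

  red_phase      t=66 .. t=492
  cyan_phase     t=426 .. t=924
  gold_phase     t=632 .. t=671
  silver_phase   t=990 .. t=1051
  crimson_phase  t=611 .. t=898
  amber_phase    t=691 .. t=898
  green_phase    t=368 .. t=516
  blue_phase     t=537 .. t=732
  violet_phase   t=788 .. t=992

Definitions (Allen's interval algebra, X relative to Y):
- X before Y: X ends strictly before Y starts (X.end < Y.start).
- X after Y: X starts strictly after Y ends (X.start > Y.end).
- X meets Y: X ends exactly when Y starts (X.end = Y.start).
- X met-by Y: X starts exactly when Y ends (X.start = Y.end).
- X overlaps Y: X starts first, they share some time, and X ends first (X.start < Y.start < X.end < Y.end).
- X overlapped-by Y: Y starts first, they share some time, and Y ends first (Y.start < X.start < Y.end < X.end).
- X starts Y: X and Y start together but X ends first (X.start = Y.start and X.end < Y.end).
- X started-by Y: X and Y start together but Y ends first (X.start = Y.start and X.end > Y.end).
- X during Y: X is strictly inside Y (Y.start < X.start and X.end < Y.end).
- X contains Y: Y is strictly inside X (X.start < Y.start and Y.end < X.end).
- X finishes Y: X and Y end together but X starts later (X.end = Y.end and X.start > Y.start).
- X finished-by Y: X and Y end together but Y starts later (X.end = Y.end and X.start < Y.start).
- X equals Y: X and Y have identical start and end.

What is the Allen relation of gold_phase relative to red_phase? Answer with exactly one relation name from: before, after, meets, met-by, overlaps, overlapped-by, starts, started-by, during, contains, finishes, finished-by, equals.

after

gold_phase = [t=632, t=671]; red_phase = [t=66, t=492].
Compare endpoints: gold_phase.start > red_phase.start, gold_phase.start > red_phase.end, gold_phase.end > red_phase.start, gold_phase.end > red_phase.end.
That pattern is 'after'.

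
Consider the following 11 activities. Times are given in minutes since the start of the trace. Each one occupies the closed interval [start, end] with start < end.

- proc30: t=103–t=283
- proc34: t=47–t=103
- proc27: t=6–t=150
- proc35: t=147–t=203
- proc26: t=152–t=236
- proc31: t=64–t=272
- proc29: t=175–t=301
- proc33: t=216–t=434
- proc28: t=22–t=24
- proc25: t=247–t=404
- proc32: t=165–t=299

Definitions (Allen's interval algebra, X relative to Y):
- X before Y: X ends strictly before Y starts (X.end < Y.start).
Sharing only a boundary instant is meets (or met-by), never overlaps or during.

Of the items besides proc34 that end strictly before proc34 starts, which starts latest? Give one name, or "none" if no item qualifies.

proc28

Target proc34 = [t=47, t=103].
proc25 [t=247, t=404] → after → excluded.
proc26 [t=152, t=236] → after → excluded.
proc27 [t=6, t=150] → contains → excluded.
proc28 [t=22, t=24] → before → candidate.
proc29 [t=175, t=301] → after → excluded.
proc30 [t=103, t=283] → met-by → excluded.
proc31 [t=64, t=272] → overlapped-by → excluded.
proc32 [t=165, t=299] → after → excluded.
proc33 [t=216, t=434] → after → excluded.
proc35 [t=147, t=203] → after → excluded.
Among candidates, latest start is t=22 → proc28.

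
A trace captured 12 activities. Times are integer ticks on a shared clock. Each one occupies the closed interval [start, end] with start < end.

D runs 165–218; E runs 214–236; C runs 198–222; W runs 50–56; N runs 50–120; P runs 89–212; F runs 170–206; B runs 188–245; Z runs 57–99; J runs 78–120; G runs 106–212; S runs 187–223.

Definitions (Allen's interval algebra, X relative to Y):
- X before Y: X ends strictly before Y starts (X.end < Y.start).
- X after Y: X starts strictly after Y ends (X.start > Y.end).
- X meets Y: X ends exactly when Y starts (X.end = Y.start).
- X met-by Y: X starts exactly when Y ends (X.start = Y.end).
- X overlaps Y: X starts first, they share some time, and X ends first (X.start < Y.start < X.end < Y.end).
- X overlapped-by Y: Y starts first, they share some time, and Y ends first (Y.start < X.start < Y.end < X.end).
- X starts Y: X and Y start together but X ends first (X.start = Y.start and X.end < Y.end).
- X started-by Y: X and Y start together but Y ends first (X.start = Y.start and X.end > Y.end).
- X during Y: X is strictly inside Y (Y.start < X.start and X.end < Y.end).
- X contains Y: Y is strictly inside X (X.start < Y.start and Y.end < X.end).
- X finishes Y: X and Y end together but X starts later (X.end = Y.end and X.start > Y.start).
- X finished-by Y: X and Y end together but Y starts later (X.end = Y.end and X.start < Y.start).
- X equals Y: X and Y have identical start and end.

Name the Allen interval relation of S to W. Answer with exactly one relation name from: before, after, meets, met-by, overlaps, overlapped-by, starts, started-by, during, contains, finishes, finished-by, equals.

S = [187, 223]; W = [50, 56].
Compare endpoints: S.start > W.start, S.start > W.end, S.end > W.start, S.end > W.end.
That pattern is 'after'.

after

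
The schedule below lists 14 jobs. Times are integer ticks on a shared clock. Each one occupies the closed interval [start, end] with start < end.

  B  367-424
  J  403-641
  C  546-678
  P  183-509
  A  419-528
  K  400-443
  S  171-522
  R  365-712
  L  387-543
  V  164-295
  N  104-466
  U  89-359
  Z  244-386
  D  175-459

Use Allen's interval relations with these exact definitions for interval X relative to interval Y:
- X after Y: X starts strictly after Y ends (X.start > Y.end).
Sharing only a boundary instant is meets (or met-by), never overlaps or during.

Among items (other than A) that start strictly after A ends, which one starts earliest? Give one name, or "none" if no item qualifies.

C

Target A = [419, 528].
B [367, 424] → overlaps → excluded.
C [546, 678] → after → candidate.
D [175, 459] → overlaps → excluded.
J [403, 641] → contains → excluded.
K [400, 443] → overlaps → excluded.
L [387, 543] → contains → excluded.
N [104, 466] → overlaps → excluded.
P [183, 509] → overlaps → excluded.
R [365, 712] → contains → excluded.
S [171, 522] → overlaps → excluded.
U [89, 359] → before → excluded.
V [164, 295] → before → excluded.
Z [244, 386] → before → excluded.
Among candidates, earliest start is 546 → C.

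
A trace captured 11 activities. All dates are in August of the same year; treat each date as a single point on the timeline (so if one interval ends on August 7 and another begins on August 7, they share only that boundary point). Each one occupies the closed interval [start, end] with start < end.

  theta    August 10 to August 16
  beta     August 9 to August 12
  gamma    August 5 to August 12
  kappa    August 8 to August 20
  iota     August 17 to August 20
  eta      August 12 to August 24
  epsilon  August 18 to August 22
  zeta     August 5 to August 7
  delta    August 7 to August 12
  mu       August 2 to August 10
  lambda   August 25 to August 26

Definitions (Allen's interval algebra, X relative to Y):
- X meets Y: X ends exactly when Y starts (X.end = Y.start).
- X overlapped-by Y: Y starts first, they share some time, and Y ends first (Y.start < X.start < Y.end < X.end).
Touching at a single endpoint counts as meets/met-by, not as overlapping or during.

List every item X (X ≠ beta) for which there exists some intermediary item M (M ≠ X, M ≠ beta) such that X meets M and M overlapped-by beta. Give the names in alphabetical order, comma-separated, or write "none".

Target beta = [August 9, August 12].
Intermediaries M with M overlapped-by beta: theta.
Via theta — items with X meets theta: mu.
Union: mu.

mu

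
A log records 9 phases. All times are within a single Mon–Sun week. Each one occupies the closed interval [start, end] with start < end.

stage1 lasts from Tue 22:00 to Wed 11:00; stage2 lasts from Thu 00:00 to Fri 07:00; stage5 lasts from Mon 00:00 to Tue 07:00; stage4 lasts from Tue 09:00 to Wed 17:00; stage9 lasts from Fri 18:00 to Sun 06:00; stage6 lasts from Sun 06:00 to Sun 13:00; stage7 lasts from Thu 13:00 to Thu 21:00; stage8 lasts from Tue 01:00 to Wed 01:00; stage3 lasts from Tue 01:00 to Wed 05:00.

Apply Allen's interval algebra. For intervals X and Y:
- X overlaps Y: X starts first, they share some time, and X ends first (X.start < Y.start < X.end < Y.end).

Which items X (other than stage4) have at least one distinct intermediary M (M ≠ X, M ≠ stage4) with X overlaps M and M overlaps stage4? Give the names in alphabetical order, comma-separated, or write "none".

stage5

Target stage4 = [Tue 09:00, Wed 17:00].
Intermediaries M with M overlaps stage4: stage3, stage8.
Via stage3 — items with X overlaps stage3: stage5.
Via stage8 — items with X overlaps stage8: stage5.
Union: stage5.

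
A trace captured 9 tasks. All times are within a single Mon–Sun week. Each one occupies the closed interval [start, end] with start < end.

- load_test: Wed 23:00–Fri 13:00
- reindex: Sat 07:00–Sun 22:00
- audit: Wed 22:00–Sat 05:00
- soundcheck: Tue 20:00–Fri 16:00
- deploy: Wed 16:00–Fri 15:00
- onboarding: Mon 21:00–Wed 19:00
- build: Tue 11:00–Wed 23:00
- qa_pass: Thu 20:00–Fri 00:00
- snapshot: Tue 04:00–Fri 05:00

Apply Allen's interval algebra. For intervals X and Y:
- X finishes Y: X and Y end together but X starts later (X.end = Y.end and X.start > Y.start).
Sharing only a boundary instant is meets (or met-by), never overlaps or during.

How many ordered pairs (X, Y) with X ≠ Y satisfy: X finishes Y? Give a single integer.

0

Checking all 72 ordered pairs for relation 'finishes'; matching pairs in alphabetical order:
No pair satisfies it.
Count: 0.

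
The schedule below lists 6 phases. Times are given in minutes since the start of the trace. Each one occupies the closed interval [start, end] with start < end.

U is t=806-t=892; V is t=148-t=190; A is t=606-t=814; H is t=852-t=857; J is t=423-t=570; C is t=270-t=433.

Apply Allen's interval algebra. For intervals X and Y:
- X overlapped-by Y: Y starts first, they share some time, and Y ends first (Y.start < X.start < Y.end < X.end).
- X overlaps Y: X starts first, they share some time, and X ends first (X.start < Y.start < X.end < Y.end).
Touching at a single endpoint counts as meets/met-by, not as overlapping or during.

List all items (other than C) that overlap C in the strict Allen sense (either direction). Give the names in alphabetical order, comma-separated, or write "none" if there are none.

J

Target C = [t=270, t=433].
A [t=606, t=814] → after → no.
H [t=852, t=857] → after → no.
J [t=423, t=570] → overlapped-by → yes.
U [t=806, t=892] → after → no.
V [t=148, t=190] → before → no.
Result: J.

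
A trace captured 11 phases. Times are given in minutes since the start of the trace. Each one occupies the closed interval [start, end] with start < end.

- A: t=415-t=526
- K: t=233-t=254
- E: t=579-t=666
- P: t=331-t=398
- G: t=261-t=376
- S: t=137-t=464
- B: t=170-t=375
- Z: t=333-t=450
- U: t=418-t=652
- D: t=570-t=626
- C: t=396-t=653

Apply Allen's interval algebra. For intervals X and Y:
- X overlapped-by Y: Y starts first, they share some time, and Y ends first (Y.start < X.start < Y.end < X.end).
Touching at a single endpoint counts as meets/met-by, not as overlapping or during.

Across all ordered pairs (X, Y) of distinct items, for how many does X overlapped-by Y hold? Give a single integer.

17

Checking all 110 ordered pairs for relation 'overlapped-by'; matching pairs in alphabetical order:
(A, S): A overlapped-by S ✓
(A, Z): A overlapped-by Z ✓
(C, P): C overlapped-by P ✓
(C, S): C overlapped-by S ✓
(C, Z): C overlapped-by Z ✓
(E, C): E overlapped-by C ✓
(E, D): E overlapped-by D ✓
(E, U): E overlapped-by U ✓
(G, B): G overlapped-by B ✓
(P, B): P overlapped-by B ✓
(P, G): P overlapped-by G ✓
(U, A): U overlapped-by A ✓
(U, S): U overlapped-by S ✓
(U, Z): U overlapped-by Z ✓
(Z, B): Z overlapped-by B ✓
(Z, G): Z overlapped-by G ✓
(Z, P): Z overlapped-by P ✓
Count: 17.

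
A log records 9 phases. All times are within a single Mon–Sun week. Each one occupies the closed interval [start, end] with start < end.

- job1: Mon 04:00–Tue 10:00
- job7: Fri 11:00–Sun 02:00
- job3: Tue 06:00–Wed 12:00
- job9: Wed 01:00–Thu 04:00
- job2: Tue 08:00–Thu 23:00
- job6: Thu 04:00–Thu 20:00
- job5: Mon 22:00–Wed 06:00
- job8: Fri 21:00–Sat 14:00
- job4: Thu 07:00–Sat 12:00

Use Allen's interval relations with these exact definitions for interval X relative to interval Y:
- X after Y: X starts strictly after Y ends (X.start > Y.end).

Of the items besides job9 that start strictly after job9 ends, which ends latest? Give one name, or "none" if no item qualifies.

job7

Target job9 = [Wed 01:00, Thu 04:00].
job1 [Mon 04:00, Tue 10:00] → before → excluded.
job2 [Tue 08:00, Thu 23:00] → contains → excluded.
job3 [Tue 06:00, Wed 12:00] → overlaps → excluded.
job4 [Thu 07:00, Sat 12:00] → after → candidate.
job5 [Mon 22:00, Wed 06:00] → overlaps → excluded.
job6 [Thu 04:00, Thu 20:00] → met-by → excluded.
job7 [Fri 11:00, Sun 02:00] → after → candidate.
job8 [Fri 21:00, Sat 14:00] → after → candidate.
Among candidates, latest end is Sun 02:00 → job7.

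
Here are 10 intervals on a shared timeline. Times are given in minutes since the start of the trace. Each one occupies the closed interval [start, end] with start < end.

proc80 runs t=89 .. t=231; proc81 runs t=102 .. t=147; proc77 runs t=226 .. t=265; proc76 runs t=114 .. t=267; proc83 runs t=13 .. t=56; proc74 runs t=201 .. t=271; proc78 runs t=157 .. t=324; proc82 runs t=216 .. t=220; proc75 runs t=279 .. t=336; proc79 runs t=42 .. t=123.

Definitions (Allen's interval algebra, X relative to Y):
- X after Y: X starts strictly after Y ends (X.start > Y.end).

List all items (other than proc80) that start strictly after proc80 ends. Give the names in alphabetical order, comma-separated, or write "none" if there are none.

proc75

Target proc80 = [t=89, t=231].
proc74 [t=201, t=271] → overlapped-by → no.
proc75 [t=279, t=336] → after → yes.
proc76 [t=114, t=267] → overlapped-by → no.
proc77 [t=226, t=265] → overlapped-by → no.
proc78 [t=157, t=324] → overlapped-by → no.
proc79 [t=42, t=123] → overlaps → no.
proc81 [t=102, t=147] → during → no.
proc82 [t=216, t=220] → during → no.
proc83 [t=13, t=56] → before → no.
Result: proc75.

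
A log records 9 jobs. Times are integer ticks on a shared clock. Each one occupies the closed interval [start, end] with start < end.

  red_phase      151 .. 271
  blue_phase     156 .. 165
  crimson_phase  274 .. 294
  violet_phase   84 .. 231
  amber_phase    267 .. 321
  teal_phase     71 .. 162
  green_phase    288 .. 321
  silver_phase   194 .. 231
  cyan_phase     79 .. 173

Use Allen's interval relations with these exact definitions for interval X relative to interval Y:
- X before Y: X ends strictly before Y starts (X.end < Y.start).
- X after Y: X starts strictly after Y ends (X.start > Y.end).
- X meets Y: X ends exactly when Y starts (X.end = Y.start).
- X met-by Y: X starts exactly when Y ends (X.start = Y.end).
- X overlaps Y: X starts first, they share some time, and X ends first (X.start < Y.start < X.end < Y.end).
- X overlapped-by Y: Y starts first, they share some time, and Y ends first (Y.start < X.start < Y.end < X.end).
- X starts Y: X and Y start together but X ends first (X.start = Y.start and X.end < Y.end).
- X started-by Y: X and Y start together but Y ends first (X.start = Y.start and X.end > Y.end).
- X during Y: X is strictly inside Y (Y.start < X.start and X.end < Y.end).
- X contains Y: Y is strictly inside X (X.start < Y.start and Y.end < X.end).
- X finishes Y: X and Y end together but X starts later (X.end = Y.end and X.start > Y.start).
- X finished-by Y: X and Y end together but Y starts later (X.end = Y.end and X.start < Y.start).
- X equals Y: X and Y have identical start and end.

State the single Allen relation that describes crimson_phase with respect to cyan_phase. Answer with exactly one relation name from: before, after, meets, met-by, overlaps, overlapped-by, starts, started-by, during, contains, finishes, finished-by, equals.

after

crimson_phase = [274, 294]; cyan_phase = [79, 173].
Compare endpoints: crimson_phase.start > cyan_phase.start, crimson_phase.start > cyan_phase.end, crimson_phase.end > cyan_phase.start, crimson_phase.end > cyan_phase.end.
That pattern is 'after'.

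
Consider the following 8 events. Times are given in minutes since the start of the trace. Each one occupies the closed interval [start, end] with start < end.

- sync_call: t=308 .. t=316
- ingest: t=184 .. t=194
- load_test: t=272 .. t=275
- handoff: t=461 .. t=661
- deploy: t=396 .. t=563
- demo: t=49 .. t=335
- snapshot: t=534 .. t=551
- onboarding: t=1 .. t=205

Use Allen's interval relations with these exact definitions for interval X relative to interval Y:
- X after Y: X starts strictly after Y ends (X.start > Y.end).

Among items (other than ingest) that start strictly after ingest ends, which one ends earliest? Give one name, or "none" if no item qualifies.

load_test

Target ingest = [t=184, t=194].
demo [t=49, t=335] → contains → excluded.
deploy [t=396, t=563] → after → candidate.
handoff [t=461, t=661] → after → candidate.
load_test [t=272, t=275] → after → candidate.
onboarding [t=1, t=205] → contains → excluded.
snapshot [t=534, t=551] → after → candidate.
sync_call [t=308, t=316] → after → candidate.
Among candidates, earliest end is t=275 → load_test.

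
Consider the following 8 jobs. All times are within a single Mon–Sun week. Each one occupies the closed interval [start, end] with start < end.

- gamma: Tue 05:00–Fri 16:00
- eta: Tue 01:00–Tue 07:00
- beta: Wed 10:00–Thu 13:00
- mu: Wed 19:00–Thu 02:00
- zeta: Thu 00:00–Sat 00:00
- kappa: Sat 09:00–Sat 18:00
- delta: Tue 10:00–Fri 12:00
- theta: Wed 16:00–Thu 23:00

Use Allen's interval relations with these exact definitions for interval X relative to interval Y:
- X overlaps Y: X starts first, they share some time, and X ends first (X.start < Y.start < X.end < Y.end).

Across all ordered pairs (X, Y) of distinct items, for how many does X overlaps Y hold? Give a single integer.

Checking all 56 ordered pairs for relation 'overlaps'; matching pairs in alphabetical order:
(beta, theta): beta overlaps theta ✓
(beta, zeta): beta overlaps zeta ✓
(delta, zeta): delta overlaps zeta ✓
(eta, gamma): eta overlaps gamma ✓
(gamma, zeta): gamma overlaps zeta ✓
(mu, zeta): mu overlaps zeta ✓
(theta, zeta): theta overlaps zeta ✓
Count: 7.

7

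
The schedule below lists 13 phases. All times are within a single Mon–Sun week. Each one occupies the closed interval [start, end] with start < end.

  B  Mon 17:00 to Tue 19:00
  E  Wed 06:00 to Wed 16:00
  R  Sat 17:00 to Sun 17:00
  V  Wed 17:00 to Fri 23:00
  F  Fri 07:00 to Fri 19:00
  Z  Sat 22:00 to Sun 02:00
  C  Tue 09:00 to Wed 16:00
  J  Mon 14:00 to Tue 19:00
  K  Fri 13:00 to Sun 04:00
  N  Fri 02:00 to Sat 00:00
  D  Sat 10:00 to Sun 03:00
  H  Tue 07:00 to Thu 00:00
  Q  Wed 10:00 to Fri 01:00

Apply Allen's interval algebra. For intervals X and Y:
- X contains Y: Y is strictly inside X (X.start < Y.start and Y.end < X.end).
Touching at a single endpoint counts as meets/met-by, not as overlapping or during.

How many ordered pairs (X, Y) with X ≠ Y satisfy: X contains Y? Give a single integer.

Checking all 156 ordered pairs for relation 'contains'; matching pairs in alphabetical order:
(D, Z): D contains Z ✓
(H, C): H contains C ✓
(H, E): H contains E ✓
(K, D): K contains D ✓
(K, Z): K contains Z ✓
(N, F): N contains F ✓
(R, Z): R contains Z ✓
(V, F): V contains F ✓
Count: 8.

8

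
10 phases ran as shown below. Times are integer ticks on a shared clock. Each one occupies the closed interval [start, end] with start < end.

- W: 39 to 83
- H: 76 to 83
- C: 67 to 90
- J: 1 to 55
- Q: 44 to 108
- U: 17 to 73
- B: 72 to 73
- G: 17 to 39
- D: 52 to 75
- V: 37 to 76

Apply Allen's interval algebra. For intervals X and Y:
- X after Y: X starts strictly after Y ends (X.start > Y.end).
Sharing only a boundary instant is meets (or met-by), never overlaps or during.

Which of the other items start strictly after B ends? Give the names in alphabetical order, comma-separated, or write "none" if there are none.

H

Target B = [72, 73].
C [67, 90] → contains → no.
D [52, 75] → contains → no.
G [17, 39] → before → no.
H [76, 83] → after → yes.
J [1, 55] → before → no.
Q [44, 108] → contains → no.
U [17, 73] → finished-by → no.
V [37, 76] → contains → no.
W [39, 83] → contains → no.
Result: H.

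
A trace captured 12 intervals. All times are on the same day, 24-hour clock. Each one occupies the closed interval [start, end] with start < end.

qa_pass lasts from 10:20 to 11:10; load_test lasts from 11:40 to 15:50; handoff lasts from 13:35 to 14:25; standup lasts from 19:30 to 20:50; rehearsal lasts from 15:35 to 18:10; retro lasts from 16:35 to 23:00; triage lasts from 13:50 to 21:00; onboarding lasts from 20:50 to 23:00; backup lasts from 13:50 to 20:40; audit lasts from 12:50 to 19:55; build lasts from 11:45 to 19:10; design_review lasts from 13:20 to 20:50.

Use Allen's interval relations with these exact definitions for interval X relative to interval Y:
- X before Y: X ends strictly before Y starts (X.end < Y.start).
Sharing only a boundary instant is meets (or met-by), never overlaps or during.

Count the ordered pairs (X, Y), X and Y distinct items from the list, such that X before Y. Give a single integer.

24

Checking all 132 ordered pairs for relation 'before'; matching pairs in alphabetical order:
(audit, onboarding): audit before onboarding ✓
(backup, onboarding): backup before onboarding ✓
(build, onboarding): build before onboarding ✓
(build, standup): build before standup ✓
(handoff, onboarding): handoff before onboarding ✓
(handoff, rehearsal): handoff before rehearsal ✓
(handoff, retro): handoff before retro ✓
(handoff, standup): handoff before standup ✓
(load_test, onboarding): load_test before onboarding ✓
(load_test, retro): load_test before retro ✓
(load_test, standup): load_test before standup ✓
(qa_pass, audit): qa_pass before audit ✓
(qa_pass, backup): qa_pass before backup ✓
(qa_pass, build): qa_pass before build ✓
(qa_pass, design_review): qa_pass before design_review ✓
(qa_pass, handoff): qa_pass before handoff ✓
(qa_pass, load_test): qa_pass before load_test ✓
(qa_pass, onboarding): qa_pass before onboarding ✓
(qa_pass, rehearsal): qa_pass before rehearsal ✓
(qa_pass, retro): qa_pass before retro ✓
(qa_pass, standup): qa_pass before standup ✓
(qa_pass, triage): qa_pass before triage ✓
(rehearsal, onboarding): rehearsal before onboarding ✓
(rehearsal, standup): rehearsal before standup ✓
Count: 24.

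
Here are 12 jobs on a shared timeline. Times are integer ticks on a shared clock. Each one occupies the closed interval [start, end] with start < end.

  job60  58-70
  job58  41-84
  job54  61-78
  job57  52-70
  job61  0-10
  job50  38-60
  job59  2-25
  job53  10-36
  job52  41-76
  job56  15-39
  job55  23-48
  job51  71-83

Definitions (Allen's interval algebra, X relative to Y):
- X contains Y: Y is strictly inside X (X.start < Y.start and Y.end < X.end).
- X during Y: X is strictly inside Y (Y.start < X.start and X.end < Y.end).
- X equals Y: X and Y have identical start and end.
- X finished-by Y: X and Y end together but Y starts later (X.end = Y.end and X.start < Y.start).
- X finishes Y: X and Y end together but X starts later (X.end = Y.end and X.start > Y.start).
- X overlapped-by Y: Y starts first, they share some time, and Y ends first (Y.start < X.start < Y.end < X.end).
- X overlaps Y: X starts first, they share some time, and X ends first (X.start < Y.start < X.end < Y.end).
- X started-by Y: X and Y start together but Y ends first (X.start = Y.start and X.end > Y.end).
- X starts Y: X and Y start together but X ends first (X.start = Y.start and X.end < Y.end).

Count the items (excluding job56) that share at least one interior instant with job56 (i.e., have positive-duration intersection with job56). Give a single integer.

Target job56 = [15, 39].
job50 [38, 60] → overlapped-by → counts.
job51 [71, 83] → after → no.
job52 [41, 76] → after → no.
job53 [10, 36] → overlaps → counts.
job54 [61, 78] → after → no.
job55 [23, 48] → overlapped-by → counts.
job57 [52, 70] → after → no.
job58 [41, 84] → after → no.
job59 [2, 25] → overlaps → counts.
job60 [58, 70] → after → no.
job61 [0, 10] → before → no.
Total: 4.

4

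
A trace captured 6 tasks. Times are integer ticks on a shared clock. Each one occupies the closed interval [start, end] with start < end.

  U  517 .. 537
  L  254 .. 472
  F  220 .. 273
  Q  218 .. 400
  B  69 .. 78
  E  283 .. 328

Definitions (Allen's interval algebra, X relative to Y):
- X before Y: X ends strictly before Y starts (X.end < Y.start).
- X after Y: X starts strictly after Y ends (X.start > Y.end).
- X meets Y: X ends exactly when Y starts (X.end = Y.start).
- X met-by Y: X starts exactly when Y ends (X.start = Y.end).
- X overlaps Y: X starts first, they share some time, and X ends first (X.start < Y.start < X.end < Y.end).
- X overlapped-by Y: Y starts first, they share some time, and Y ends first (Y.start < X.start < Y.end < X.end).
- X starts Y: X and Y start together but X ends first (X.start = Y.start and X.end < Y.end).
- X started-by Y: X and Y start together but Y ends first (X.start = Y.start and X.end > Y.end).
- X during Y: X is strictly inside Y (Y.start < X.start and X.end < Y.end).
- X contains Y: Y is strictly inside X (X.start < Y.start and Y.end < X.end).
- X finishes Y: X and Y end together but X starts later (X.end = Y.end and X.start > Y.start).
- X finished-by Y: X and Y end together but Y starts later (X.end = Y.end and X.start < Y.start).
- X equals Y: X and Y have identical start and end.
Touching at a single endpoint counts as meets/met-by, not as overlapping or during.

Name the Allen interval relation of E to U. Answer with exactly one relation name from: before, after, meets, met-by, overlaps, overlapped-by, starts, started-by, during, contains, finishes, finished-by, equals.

E = [283, 328]; U = [517, 537].
Compare endpoints: E.start < U.start, E.start < U.end, E.end < U.start, E.end < U.end.
That pattern is 'before'.

before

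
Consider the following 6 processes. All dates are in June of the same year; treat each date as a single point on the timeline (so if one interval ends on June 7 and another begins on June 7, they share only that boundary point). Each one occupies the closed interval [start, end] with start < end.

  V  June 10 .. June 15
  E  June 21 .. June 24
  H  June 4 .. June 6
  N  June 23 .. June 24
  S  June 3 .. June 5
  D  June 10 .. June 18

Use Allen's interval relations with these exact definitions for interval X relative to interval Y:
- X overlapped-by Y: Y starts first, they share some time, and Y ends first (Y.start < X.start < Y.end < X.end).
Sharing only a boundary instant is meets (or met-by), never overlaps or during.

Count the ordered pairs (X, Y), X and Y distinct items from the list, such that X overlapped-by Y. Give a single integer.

1

Checking all 30 ordered pairs for relation 'overlapped-by'; matching pairs in alphabetical order:
(H, S): H overlapped-by S ✓
Count: 1.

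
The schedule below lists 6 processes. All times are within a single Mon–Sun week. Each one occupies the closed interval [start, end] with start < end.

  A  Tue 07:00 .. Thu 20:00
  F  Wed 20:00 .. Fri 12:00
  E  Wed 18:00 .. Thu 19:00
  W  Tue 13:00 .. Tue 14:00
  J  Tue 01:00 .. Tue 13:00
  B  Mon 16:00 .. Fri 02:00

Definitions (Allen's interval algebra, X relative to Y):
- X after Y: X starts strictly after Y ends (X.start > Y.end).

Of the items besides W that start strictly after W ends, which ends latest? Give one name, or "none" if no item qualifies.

F

Target W = [Tue 13:00, Tue 14:00].
A [Tue 07:00, Thu 20:00] → contains → excluded.
B [Mon 16:00, Fri 02:00] → contains → excluded.
E [Wed 18:00, Thu 19:00] → after → candidate.
F [Wed 20:00, Fri 12:00] → after → candidate.
J [Tue 01:00, Tue 13:00] → meets → excluded.
Among candidates, latest end is Fri 12:00 → F.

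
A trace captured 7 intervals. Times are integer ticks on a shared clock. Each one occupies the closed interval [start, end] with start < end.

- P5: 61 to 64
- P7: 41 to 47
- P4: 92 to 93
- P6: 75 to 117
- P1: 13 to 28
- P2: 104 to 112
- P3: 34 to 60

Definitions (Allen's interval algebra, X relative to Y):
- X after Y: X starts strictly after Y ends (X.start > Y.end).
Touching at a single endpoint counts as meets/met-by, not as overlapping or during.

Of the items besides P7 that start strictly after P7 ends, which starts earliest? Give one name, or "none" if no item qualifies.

P5

Target P7 = [41, 47].
P1 [13, 28] → before → excluded.
P2 [104, 112] → after → candidate.
P3 [34, 60] → contains → excluded.
P4 [92, 93] → after → candidate.
P5 [61, 64] → after → candidate.
P6 [75, 117] → after → candidate.
Among candidates, earliest start is 61 → P5.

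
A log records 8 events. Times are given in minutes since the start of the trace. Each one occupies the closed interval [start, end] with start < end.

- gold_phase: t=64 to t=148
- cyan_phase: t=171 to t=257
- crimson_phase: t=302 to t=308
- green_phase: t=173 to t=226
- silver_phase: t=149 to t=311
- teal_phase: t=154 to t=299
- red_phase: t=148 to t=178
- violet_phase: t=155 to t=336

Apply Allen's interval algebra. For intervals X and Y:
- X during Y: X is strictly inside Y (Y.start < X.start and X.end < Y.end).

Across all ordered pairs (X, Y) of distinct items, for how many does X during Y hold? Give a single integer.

10

Checking all 56 ordered pairs for relation 'during'; matching pairs in alphabetical order:
(crimson_phase, silver_phase): crimson_phase during silver_phase ✓
(crimson_phase, violet_phase): crimson_phase during violet_phase ✓
(cyan_phase, silver_phase): cyan_phase during silver_phase ✓
(cyan_phase, teal_phase): cyan_phase during teal_phase ✓
(cyan_phase, violet_phase): cyan_phase during violet_phase ✓
(green_phase, cyan_phase): green_phase during cyan_phase ✓
(green_phase, silver_phase): green_phase during silver_phase ✓
(green_phase, teal_phase): green_phase during teal_phase ✓
(green_phase, violet_phase): green_phase during violet_phase ✓
(teal_phase, silver_phase): teal_phase during silver_phase ✓
Count: 10.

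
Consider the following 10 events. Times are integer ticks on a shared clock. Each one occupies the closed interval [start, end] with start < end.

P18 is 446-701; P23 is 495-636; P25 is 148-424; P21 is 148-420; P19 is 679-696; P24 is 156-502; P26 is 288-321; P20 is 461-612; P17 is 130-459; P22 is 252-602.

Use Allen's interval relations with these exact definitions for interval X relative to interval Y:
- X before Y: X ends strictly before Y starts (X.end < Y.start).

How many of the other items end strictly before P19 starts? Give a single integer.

8

Target P19 = [679, 696].
P17 [130, 459] → before → counts.
P18 [446, 701] → contains → no.
P20 [461, 612] → before → counts.
P21 [148, 420] → before → counts.
P22 [252, 602] → before → counts.
P23 [495, 636] → before → counts.
P24 [156, 502] → before → counts.
P25 [148, 424] → before → counts.
P26 [288, 321] → before → counts.
Total: 8.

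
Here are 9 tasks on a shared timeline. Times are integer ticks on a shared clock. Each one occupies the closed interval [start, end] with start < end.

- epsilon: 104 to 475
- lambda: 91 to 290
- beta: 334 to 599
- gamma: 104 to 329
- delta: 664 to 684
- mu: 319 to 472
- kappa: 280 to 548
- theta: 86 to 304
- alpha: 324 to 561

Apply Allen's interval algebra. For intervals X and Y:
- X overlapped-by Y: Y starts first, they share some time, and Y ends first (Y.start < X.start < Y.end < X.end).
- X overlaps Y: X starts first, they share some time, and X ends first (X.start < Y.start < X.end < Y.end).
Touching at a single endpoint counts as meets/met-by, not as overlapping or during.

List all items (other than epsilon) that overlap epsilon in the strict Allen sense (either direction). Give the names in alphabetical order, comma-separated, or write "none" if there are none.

alpha, beta, kappa, lambda, theta

Target epsilon = [104, 475].
alpha [324, 561] → overlapped-by → yes.
beta [334, 599] → overlapped-by → yes.
delta [664, 684] → after → no.
gamma [104, 329] → starts → no.
kappa [280, 548] → overlapped-by → yes.
lambda [91, 290] → overlaps → yes.
mu [319, 472] → during → no.
theta [86, 304] → overlaps → yes.
Result: alpha, beta, kappa, lambda, theta.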